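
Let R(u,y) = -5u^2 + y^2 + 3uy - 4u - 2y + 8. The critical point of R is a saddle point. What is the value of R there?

204/29

∂R/∂u = -10u + 3y - 4 = 0 and ∂R/∂y = 3u + 2y - 2 = 0, so (u, y) = (-2/29, 32/29).
The Hessian has R_{uu} = -10, R_{yy} = 2, R_{uy} = 3, giving D = -29 < 0, so the point is a saddle point.
R(-2/29, 32/29) = 204/29.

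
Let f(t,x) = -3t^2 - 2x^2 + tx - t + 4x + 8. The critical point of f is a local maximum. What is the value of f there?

10

∂f/∂t = -6t + x - 1 = 0 and ∂f/∂x = t - 4x + 4 = 0, so (t, x) = (0, 1).
The Hessian has f_{tt} = -6, f_{xx} = -4, f_{tx} = 1, giving D = 23 > 0 with f_{tt} < 0, so the point is a local maximum.
f(0, 1) = 10.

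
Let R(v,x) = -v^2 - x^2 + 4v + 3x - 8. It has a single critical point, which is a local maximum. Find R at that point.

∂R/∂v = -2v + 4 = 0 and ∂R/∂x = -2x + 3 = 0, so (v, x) = (2, 3/2).
The Hessian has R_{vv} = -2, R_{xx} = -2, R_{vx} = 0, giving D = 4 > 0 with R_{vv} < 0, so the point is a local maximum.
R(2, 3/2) = -7/4.

-7/4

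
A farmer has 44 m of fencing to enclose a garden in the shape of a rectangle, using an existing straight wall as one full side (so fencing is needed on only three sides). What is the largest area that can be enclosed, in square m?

Let the sides perpendicular to the wall have length x and the parallel side y, so 2x + y = 44 and the area is A = xy = x(44 − 2x).
A'(x) = 44 − 4x = 0 gives x = 11, and A''(x) = −4 < 0 confirms a maximum.
Then y = 44 − 2·11 = 22 and A = 242.

242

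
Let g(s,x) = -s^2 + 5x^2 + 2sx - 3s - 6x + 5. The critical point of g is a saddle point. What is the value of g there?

∂g/∂s = -2s + 2x - 3 = 0 and ∂g/∂x = 2s + 10x - 6 = 0, so (s, x) = (-3/4, 3/4).
The Hessian has g_{ss} = -2, g_{xx} = 10, g_{sx} = 2, giving D = -24 < 0, so the point is a saddle point.
g(-3/4, 3/4) = 31/8.

31/8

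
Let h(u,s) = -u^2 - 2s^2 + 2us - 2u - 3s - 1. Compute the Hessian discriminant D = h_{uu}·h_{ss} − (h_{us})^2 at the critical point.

4

∂h/∂u = -2u + 2s - 2 = 0 and ∂h/∂s = 2u - 4s - 3 = 0, so (u, s) = (-7/2, -5/2).
The Hessian has h_{uu} = -2, h_{ss} = -4, h_{us} = 2, giving D = 4 > 0 with h_{uu} < 0, so the point is a local maximum.
D = (-2)·(-4) − (2)^2 = 4.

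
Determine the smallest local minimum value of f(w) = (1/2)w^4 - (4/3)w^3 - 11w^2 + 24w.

-189/2

f'(w) = 2w^3 - 4w^2 - 22w + 24. Setting f'(w) = 0 gives w ∈ {-3, 1, 4}.
Since f''(w) = 6w^2 - 8w - 22, we get f''(-3) = 56 > 0 ⇒ local minimum; f''(1) = -24 < 0 ⇒ local maximum; f''(4) = 42 > 0 ⇒ local minimum.
Thus f has its smallest local minimum at w = -3, with value -189/2.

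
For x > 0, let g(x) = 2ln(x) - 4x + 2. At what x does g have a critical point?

1/2

g'(x) = 2/x − 4 = 0 gives x = 1/2.
g''(x) = -2/x², which is negative for x > 0, so this is a local maximum.
g(1/2) = 2·ln(1/2) - 2 + 2 ≈ -1.3863.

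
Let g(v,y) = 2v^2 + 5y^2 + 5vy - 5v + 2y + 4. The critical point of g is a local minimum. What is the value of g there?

-41/5

∂g/∂v = 4v + 5y - 5 = 0 and ∂g/∂y = 5v + 10y + 2 = 0, so (v, y) = (4, -11/5).
The Hessian has g_{vv} = 4, g_{yy} = 10, g_{vy} = 5, giving D = 15 > 0 with g_{vv} > 0, so the point is a local minimum.
g(4, -11/5) = -41/5.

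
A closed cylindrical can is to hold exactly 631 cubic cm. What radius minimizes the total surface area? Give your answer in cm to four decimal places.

With radius r and height h, πr²h = 631 so h = 631/(πr²), and S(r) = 2πr² + 2πrh = 2πr² + 2·631/r.
S'(r) = 4πr − 2·631/r² = 0 ⇒ r³ = 631/(2π), so r ≈ 4.6482 and h = 2r ≈ 9.2964.
S''(r) = 4π + 4·631/r³ > 0, so this is the minimum; S ≈ 407.2560.

4.6482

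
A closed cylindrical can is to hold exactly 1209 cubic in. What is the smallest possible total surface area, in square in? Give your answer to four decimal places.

With radius r and height h, πr²h = 1209 so h = 1209/(πr²), and S(r) = 2πr² + 2πrh = 2πr² + 2·1209/r.
S'(r) = 4πr − 2·1209/r² = 0 ⇒ r³ = 1209/(2π), so r ≈ 5.7732 and h = 2r ≈ 11.5464.
S''(r) = 4π + 4·1209/r³ > 0, so this is the minimum; S ≈ 628.2494.

628.2494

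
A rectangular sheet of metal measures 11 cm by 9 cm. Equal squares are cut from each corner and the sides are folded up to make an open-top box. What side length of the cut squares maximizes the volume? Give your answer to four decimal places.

With cut size x, the volume is V(x) = x(11 − 2x)(9 − 2x) for 0 < x < 4.5.
V'(x) = 12x^2 − 80x + 99. Setting V'(x) = 0 gives x ≈ 1.6419 (the root in (0, 4.5)).
V''(x) = 24x − 80 is negative there, so this is the maximum; V ≈ 72.4198.

1.6419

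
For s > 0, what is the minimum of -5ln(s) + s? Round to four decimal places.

-3.0472

R'(s) = -5/s + 1 = 0 gives s = 5.
R''(s) = 5/s², which is positive for s > 0, so this is a local minimum.
R(5) = -5·ln(5) + 5 ≈ -3.0472.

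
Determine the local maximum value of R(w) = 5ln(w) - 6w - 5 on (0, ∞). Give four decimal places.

R'(w) = 5/w − 6 = 0 gives w = 5/6.
R''(w) = -5/w², which is negative for w > 0, so this is a local maximum.
R(5/6) = 5·ln(5/6) - 5 - 5 ≈ -10.9116.

-10.9116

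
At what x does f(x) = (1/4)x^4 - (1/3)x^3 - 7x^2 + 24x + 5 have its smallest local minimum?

-4

f'(x) = x^3 - x^2 - 14x + 24 = 0 at x = -4, 2, 3.
Second-derivative test with f''(x) = 3x^2 - 2x - 14: f''(-4) = 42 > 0 ⇒ local minimum; f''(2) = -6 < 0 ⇒ local maximum; f''(3) = 7 > 0 ⇒ local minimum.
Thus f has its smallest local minimum at x = -4, with value -353/3.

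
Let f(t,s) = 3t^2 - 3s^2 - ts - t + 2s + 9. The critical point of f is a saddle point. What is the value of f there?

∂f/∂t = 6t - s - 1 = 0 and ∂f/∂s = -t - 6s + 2 = 0, so (t, s) = (8/37, 11/37).
The Hessian has f_{tt} = 6, f_{ss} = -6, f_{ts} = -1, giving D = -37 < 0, so the point is a saddle point.
f(8/37, 11/37) = 340/37.

340/37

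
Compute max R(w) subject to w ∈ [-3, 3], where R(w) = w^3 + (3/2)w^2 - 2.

77/2

The derivative is 3w^2 + 3w, which vanishes at w = -1 and w = 0.
Compare values at every candidate in [-3, 3]: R(-3) = -31/2, R(-1) = -3/2, R(0) = -2, R(3) = 77/2.
Hence the absolute maximum is 77/2 at w = 3.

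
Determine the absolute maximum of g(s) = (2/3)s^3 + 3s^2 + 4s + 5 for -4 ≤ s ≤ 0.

5

g'(s) = 2s^2 + 6s + 4, which vanishes at s = -2 and s = -1.
Evaluating at the critical points and endpoints: g(-4) = -17/3,  g(-2) = 11/3,  g(-1) = 10/3,  g(0) = 5.
Hence the absolute maximum is 5 at s = 0.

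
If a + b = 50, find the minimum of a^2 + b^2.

1250

With a + b = 50, a^2 + b^2 = a^2 + (50 − a)^2.
The derivative 2a − 2(50 − a) = 4a − 100 vanishes at a = 25; second derivative 4 > 0, a minimum.
The minimum is 2·(25)^2 = 1250.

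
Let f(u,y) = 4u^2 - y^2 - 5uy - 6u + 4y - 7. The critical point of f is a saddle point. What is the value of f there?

∂f/∂u = 8u - 5y - 6 = 0 and ∂f/∂y = -5u - 2y + 4 = 0, so (u, y) = (32/41, 2/41).
The Hessian has f_{uu} = 8, f_{yy} = -2, f_{uy} = -5, giving D = -41 < 0, so the point is a saddle point.
f(32/41, 2/41) = -379/41.

-379/41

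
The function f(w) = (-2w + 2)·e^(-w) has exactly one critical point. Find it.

Differentiating with the product rule gives f'(w) = (2w - 4)·e^(-w). Since e^(-w) > 0, the only critical point is w = 2.
f''(2) has the same sign as 2 > 0, so this is a local minimum.
f(2) = (-2)·e^(-2) ≈ -0.2707.

2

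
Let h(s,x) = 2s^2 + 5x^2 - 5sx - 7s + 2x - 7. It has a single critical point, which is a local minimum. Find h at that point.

-96/5

∂h/∂s = 4s - 5x - 7 = 0 and ∂h/∂x = -5s + 10x + 2 = 0, so (s, x) = (4, 9/5).
The Hessian has h_{ss} = 4, h_{xx} = 10, h_{sx} = -5, giving D = 15 > 0 with h_{ss} > 0, so the point is a local minimum.
h(4, 9/5) = -96/5.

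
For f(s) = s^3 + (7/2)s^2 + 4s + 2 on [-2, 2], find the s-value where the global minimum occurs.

-2

Differentiating, f'(s) = 3s^2 + 7s + 4; which vanishes at s = -4/3 and s = -1.
Candidates: f(-2) = 0,  f(-4/3) = 14/27,  f(-1) = 1/2,  f(2) = 32.
Hence the absolute minimum is 0 at s = -2.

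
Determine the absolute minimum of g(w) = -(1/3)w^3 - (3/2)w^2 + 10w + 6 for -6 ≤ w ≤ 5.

The derivative is -w^2 - 3w + 10, which vanishes at w = -5 and w = 2.
Compare values at every candidate in [-6, 5]: g(-6) = -36; g(-5) = -239/6; g(2) = 52/3; g(5) = -139/6.
Hence the absolute minimum is -239/6 at w = -5.

-239/6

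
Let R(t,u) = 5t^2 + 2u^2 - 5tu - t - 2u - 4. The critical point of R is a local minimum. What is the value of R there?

∂R/∂t = 10t - 5u - 1 = 0 and ∂R/∂u = -5t + 4u - 2 = 0, so (t, u) = (14/15, 5/3).
The Hessian has R_{tt} = 10, R_{uu} = 4, R_{tu} = -5, giving D = 15 > 0 with R_{tt} > 0, so the point is a local minimum.
R(14/15, 5/3) = -92/15.

-92/15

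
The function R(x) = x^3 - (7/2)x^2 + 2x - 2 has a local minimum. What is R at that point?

-4

R'(x) = 3x^2 - 7x + 2 = 0 at x = 1/3, 2.
Second-derivative test with R''(x) = 6x - 7: R''(1/3) = -5 < 0 ⇒ local maximum; R''(2) = 5 > 0 ⇒ local minimum.
The local minimum is R(2) = -4.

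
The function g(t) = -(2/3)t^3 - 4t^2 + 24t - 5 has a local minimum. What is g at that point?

-149

Critical points: g'(t) = -2t^2 - 8t + 24 vanishes at t = -6, 2.
Since g''(t) = -4t - 8, we get g''(-6) = 16 > 0 ⇒ local minimum; g''(2) = -16 < 0 ⇒ local maximum.
So the local minimum value is g(-6) = -149.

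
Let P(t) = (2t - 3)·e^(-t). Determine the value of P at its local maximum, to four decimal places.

0.1642

By the product rule, P'(t) = (-2t + 5)·e^(-t). Since e^(-t) > 0, the only critical point is t = 5/2.
P''(5/2) has the same sign as -2 < 0, so this is a local maximum.
P(5/2) = (2)·e^(-5/2) ≈ 0.1642.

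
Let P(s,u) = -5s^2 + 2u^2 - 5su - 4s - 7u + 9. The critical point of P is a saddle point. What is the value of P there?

512/65

∂P/∂s = -10s - 5u - 4 = 0 and ∂P/∂u = -5s + 4u - 7 = 0, so (s, u) = (-51/65, 10/13).
The Hessian has P_{ss} = -10, P_{uu} = 4, P_{su} = -5, giving D = -65 < 0, so the point is a saddle point.
P(-51/65, 10/13) = 512/65.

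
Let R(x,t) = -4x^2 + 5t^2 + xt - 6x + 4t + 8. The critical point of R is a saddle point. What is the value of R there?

788/81

∂R/∂x = -8x + t - 6 = 0 and ∂R/∂t = x + 10t + 4 = 0, so (x, t) = (-64/81, -26/81).
The Hessian has R_{xx} = -8, R_{tt} = 10, R_{xt} = 1, giving D = -81 < 0, so the point is a saddle point.
R(-64/81, -26/81) = 788/81.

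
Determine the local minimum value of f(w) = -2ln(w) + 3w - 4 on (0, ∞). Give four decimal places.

-1.1891

f'(w) = -2/w + 3 = 0 gives w = 2/3.
f''(w) = 2/w², which is positive for w > 0, so this is a local minimum.
f(2/3) = -2·ln(2/3) + 2 - 4 ≈ -1.1891.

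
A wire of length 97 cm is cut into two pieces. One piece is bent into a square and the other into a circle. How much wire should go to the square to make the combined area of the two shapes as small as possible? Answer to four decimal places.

54.3296

Let x be the length used for the square. Square side x/4; circle radius (97−x)/(2π).
A(x) = (x/4)² + π·((97−x)/(2π))² = x²/16 + (97−x)²/(4π) for 0 ≤ x ≤ 97. A'(x) = x/8 − (97−x)/(2π) = 0 gives x = 4·97/(π+4) ≈ 54.3296.
A'' = 1/8 + 1/(2π) > 0, so this gives the minimum combined area; x ≈ 54.3296 cm to the square.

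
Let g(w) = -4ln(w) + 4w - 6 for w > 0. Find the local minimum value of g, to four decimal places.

g'(w) = -4/w + 4 = 0 gives w = 1.
g''(w) = 4/w², which is positive for w > 0, so this is a local minimum.
g(1) = -4·ln(1) + 4 - 6 ≈ -2.0000.

-2.0000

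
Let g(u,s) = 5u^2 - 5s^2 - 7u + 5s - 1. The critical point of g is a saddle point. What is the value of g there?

∂g/∂u = 10u - 7 = 0 and ∂g/∂s = -10s + 5 = 0, so (u, s) = (7/10, 1/2).
The Hessian has g_{uu} = 10, g_{ss} = -10, g_{us} = 0, giving D = -100 < 0, so the point is a saddle point.
g(7/10, 1/2) = -11/5.

-11/5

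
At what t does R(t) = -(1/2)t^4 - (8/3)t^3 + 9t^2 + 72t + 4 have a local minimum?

-3

Critical points: R'(t) = -2t^3 - 8t^2 + 18t + 72 vanishes at t = -4, -3, 3.
R''(t) = -6t^2 - 16t + 18. R''(-4) = -14 < 0 ⇒ local maximum; R''(-3) = 12 > 0 ⇒ local minimum; R''(3) = -84 < 0 ⇒ local maximum.
So the local minimum value is R(-3) = -199/2.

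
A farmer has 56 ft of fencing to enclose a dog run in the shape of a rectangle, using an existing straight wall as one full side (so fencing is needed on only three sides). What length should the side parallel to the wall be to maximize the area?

28

Let the sides perpendicular to the wall have length x and the parallel side y, so 2x + y = 56 and the area is A = xy = x(56 − 2x).
A'(x) = 56 − 4x = 0 gives x = 14, and A''(x) = −4 < 0 confirms a maximum.
Then y = 56 − 2·14 = 28 and A = 392.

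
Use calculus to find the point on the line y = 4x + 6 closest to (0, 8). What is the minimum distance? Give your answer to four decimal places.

0.4851

Minimize D(x)^2 = (x + 0)^2 + (4x - 2)^2.
d/dx[D^2] = 2(x + 0) + 2·4·(4x - 2) = 0 ⇒ x = 8/17.
Then y = 134/17 and the distance is √(4/17) ≈ 0.4851.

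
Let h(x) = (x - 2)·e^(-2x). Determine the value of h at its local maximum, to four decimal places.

0.0034

Differentiating with the product rule gives h'(x) = (-2x + 5)·e^(-2x). Since e^(-2x) > 0, the only critical point is x = 5/2.
h''(5/2) has the same sign as -2 < 0, so this is a local maximum.
h(5/2) = (1/2)·e^(-5) ≈ 0.0034.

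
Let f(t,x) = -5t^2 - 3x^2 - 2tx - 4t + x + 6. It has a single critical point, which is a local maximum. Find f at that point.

∂f/∂t = -10t - 2x - 4 = 0 and ∂f/∂x = -2t - 6x + 1 = 0, so (t, x) = (-13/28, 9/28).
The Hessian has f_{tt} = -10, f_{xx} = -6, f_{tx} = -2, giving D = 56 > 0 with f_{tt} < 0, so the point is a local maximum.
f(-13/28, 9/28) = 397/56.

397/56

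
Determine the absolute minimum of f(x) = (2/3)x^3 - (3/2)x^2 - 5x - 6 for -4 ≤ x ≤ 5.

The derivative is 2x^2 - 3x - 5, which vanishes at x = -1 and x = 5/2.
Evaluating at the critical points and endpoints: f(-4) = -158/3, f(-1) = -19/6, f(5/2) = -419/24, f(5) = 89/6.
Hence the absolute minimum is -158/3 at x = -4.

-158/3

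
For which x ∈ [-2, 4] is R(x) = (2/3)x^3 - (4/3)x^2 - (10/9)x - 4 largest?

Differentiating, R'(x) = 2x^2 - (8/3)x - 10/9; which vanishes at x = -1/3 and x = 5/3.
Compare values at every candidate in [-2, 4]: R(-2) = -112/9; R(-1/3) = -308/81; R(5/3) = -524/81; R(4) = 116/9.
The maximum over the interval is 116/9, attained at x = 4.

4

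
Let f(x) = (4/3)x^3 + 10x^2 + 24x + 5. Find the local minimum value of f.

f'(x) = 4x^2 + 20x + 24. Setting f'(x) = 0 gives x ∈ {-3, -2}.
Since f''(x) = 8x + 20, we get f''(-3) = -4 < 0 ⇒ local maximum; f''(-2) = 4 > 0 ⇒ local minimum.
The local minimum is f(-2) = -41/3.

-41/3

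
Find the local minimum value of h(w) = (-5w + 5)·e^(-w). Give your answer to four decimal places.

-0.6767

Differentiating with the product rule gives h'(w) = (5w - 10)·e^(-w). Since e^(-w) > 0, the only critical point is w = 2.
h''(2) has the same sign as 5 > 0, so this is a local minimum.
h(2) = (-5)·e^(-2) ≈ -0.6767.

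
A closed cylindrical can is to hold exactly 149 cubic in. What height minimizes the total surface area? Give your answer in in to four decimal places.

5.7460

With radius r and height h, πr²h = 149 so h = 149/(πr²), and S(r) = 2πr² + 2πrh = 2πr² + 2·149/r.
S'(r) = 4πr − 2·149/r² = 0 ⇒ r³ = 149/(2π), so r ≈ 2.8730 and h = 2r ≈ 5.7460.
S''(r) = 4π + 4·149/r³ > 0, so this is the minimum; S ≈ 155.5866.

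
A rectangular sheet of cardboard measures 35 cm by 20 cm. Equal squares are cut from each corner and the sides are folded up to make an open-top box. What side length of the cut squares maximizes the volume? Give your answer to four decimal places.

With cut size x, the volume is V(x) = x(35 − 2x)(20 − 2x) for 0 < x < 10.
V'(x) = 12x^2 − 220x + 700. Setting V'(x) = 0 gives x ≈ 4.0977 (the root in (0, 10)).
V''(x) = 24x − 220 is negative there, so this is the maximum; V ≈ 1296.5843.

4.0977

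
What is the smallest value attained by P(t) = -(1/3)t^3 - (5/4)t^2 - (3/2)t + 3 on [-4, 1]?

P'(t) = -t^2 - (5/2)t - 3/2, which vanishes at t = -3/2 and t = -1.
Candidates: P(-4) = 31/3; P(-3/2) = 57/16; P(-1) = 43/12; P(1) = -1/12.
The minimum over the interval is -1/12, attained at t = 1.

-1/12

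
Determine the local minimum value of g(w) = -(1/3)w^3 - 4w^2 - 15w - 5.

Critical points: g'(w) = -w^2 - 8w - 15 vanishes at w = -5, -3.
Second-derivative test with g''(w) = -2w - 8: g''(-5) = 2 > 0 ⇒ local minimum; g''(-3) = -2 < 0 ⇒ local maximum.
The local minimum is g(-5) = 35/3.

35/3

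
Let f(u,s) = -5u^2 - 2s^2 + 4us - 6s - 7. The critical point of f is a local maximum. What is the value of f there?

∂f/∂u = -10u + 4s = 0 and ∂f/∂s = 4u - 4s - 6 = 0, so (u, s) = (-1, -5/2).
The Hessian has f_{uu} = -10, f_{ss} = -4, f_{us} = 4, giving D = 24 > 0 with f_{uu} < 0, so the point is a local maximum.
f(-1, -5/2) = 1/2.

1/2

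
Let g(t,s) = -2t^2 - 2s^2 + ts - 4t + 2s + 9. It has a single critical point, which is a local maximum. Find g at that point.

∂g/∂t = -4t + s - 4 = 0 and ∂g/∂s = t - 4s + 2 = 0, so (t, s) = (-14/15, 4/15).
The Hessian has g_{tt} = -4, g_{ss} = -4, g_{ts} = 1, giving D = 15 > 0 with g_{tt} < 0, so the point is a local maximum.
g(-14/15, 4/15) = 167/15.

167/15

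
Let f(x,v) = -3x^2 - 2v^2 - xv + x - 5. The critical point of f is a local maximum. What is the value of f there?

-113/23

∂f/∂x = -6x - v + 1 = 0 and ∂f/∂v = -x - 4v = 0, so (x, v) = (4/23, -1/23).
The Hessian has f_{xx} = -6, f_{vv} = -4, f_{xv} = -1, giving D = 23 > 0 with f_{xx} < 0, so the point is a local maximum.
f(4/23, -1/23) = -113/23.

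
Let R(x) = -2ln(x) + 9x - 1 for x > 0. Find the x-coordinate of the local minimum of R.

2/9

R'(x) = -2/x + 9 = 0 gives x = 2/9.
R''(x) = 2/x², which is positive for x > 0, so this is a local minimum.
R(2/9) = -2·ln(2/9) + 2 - 1 ≈ 4.0082.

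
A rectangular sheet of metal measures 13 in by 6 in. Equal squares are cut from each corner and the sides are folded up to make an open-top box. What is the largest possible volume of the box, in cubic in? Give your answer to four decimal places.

45.9710

With cut size x, the volume is V(x) = x(13 − 2x)(6 − 2x) for 0 < x < 3.
V'(x) = 12x^2 − 76x + 78. Setting V'(x) = 0 gives x ≈ 1.2884 (the root in (0, 3)).
V''(x) = 24x − 76 is negative there, so this is the maximum; V ≈ 45.9710.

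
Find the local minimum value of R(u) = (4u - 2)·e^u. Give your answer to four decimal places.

-2.4261

R'(u) = 4·e^u + (4u - 2)·1·e^u = (4u + 2)·e^u. Since e^u > 0, the only critical point is u = -1/2.
R''(-1/2) has the same sign as 4 > 0, so this is a local minimum.
R(-1/2) = (-4)·e^(-1/2) ≈ -2.4261.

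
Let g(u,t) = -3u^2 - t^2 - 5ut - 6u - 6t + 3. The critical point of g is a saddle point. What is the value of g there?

∂g/∂u = -6u - 5t - 6 = 0 and ∂g/∂t = -5u - 2t - 6 = 0, so (u, t) = (-18/13, 6/13).
The Hessian has g_{uu} = -6, g_{tt} = -2, g_{ut} = -5, giving D = -13 < 0, so the point is a saddle point.
g(-18/13, 6/13) = 75/13.

75/13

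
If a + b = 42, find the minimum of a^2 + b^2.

With a + b = 42, a^2 + b^2 = a^2 + (42 − a)^2.
The derivative 2a − 2(42 − a) = 4a − 84 vanishes at a = 21; second derivative 4 > 0, a minimum.
The minimum is 2·(21)^2 = 882.

882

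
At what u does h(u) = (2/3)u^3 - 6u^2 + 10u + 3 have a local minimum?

Critical points: h'(u) = 2u^2 - 12u + 10 vanishes at u = 1, 5.
Since h''(u) = 4u - 12, we get h''(1) = -8 < 0 ⇒ local maximum; h''(5) = 8 > 0 ⇒ local minimum.
So the local minimum value is h(5) = -41/3.

5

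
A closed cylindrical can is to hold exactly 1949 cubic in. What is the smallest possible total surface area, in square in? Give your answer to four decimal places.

With radius r and height h, πr²h = 1949 so h = 1949/(πr²), and S(r) = 2πr² + 2πrh = 2πr² + 2·1949/r.
S'(r) = 4πr − 2·1949/r² = 0 ⇒ r³ = 1949/(2π), so r ≈ 6.7693 and h = 2r ≈ 13.5386.
S''(r) = 4π + 4·1949/r³ > 0, so this is the minimum; S ≈ 863.7521.

863.7521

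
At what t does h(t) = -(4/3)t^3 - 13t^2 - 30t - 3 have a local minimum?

-5

h'(t) = -4t^2 - 26t - 30. Setting h'(t) = 0 gives t ∈ {-5, -3/2}.
Second-derivative test with h''(t) = -8t - 26: h''(-5) = 14 > 0 ⇒ local minimum; h''(-3/2) = -14 < 0 ⇒ local maximum.
The local minimum is h(-5) = -34/3.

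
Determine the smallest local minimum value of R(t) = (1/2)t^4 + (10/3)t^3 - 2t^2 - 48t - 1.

R'(t) = 2t^3 + 10t^2 - 4t - 48 = 0 at t = -4, -3, 2.
R''(t) = 6t^2 + 20t - 4. R''(-4) = 12 > 0 ⇒ local minimum; R''(-3) = -10 < 0 ⇒ local maximum; R''(2) = 60 > 0 ⇒ local minimum.
The smallest local minimum is R(2) = -211/3.

-211/3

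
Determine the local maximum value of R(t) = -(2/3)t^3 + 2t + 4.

Critical points: R'(t) = -2t^2 + 2 vanishes at t = -1, 1.
Second-derivative test with R''(t) = -4t: R''(-1) = 4 > 0 ⇒ local minimum; R''(1) = -4 < 0 ⇒ local maximum.
The local maximum is R(1) = 16/3.

16/3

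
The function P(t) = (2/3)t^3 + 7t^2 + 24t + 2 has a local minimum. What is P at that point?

P'(t) = 2t^2 + 14t + 24 = 0 at t = -4, -3.
Second-derivative test with P''(t) = 4t + 14: P''(-4) = -2 < 0 ⇒ local maximum; P''(-3) = 2 > 0 ⇒ local minimum.
Thus P has its local minimum at t = -3, with value -25.

-25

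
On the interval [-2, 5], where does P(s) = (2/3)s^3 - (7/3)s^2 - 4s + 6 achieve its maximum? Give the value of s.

The derivative is 2s^2 - (14/3)s - 4, which vanishes at s = -2/3 and s = 3.
Evaluating at the critical points and endpoints: P(-2) = -2/3, P(-2/3) = 602/81, P(3) = -9, P(5) = 11.
So the maximum is P(5) = 11.

5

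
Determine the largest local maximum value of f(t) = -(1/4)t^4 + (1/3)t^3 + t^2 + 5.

f'(t) = -t^3 + t^2 + 2t = 0 at t = -1, 0, 2.
Second-derivative test with f''(t) = -3t^2 + 2t + 2: f''(-1) = -3 < 0 ⇒ local maximum; f''(0) = 2 > 0 ⇒ local minimum; f''(2) = -6 < 0 ⇒ local maximum.
So the largest local maximum value is f(2) = 23/3.

23/3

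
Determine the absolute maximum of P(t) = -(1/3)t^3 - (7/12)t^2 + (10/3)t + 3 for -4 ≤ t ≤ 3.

455/81

The derivative is -t^2 - (7/6)t + 10/3, which vanishes at t = -5/2 and t = 4/3.
Compare values at every candidate in [-4, 3]: P(-4) = 5/3; P(-5/2) = -181/48; P(4/3) = 455/81; P(3) = -5/4.
The maximum over the interval is 455/81, attained at t = 4/3.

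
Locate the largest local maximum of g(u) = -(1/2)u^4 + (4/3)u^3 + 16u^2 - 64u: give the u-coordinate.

Critical points: g'(u) = -2u^3 + 4u^2 + 32u - 64 vanishes at u = -4, 2, 4.
g''(u) = -6u^2 + 8u + 32. g''(-4) = -96 < 0 ⇒ local maximum; g''(2) = 24 > 0 ⇒ local minimum; g''(4) = -32 < 0 ⇒ local maximum.
So the largest local maximum value is g(-4) = 896/3.

-4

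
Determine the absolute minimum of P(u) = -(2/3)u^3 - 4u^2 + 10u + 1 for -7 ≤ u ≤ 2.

-197/3

P'(u) = -2u^2 - 8u + 10, which vanishes at u = -5 and u = 1.
Candidates: P(-7) = -109/3; P(-5) = -197/3; P(1) = 19/3; P(2) = -1/3.
So the minimum is P(-5) = -197/3.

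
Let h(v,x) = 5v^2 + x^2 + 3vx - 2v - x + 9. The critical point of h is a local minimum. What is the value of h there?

∂h/∂v = 10v + 3x - 2 = 0 and ∂h/∂x = 3v + 2x - 1 = 0, so (v, x) = (1/11, 4/11).
The Hessian has h_{vv} = 10, h_{xx} = 2, h_{vx} = 3, giving D = 11 > 0 with h_{vv} > 0, so the point is a local minimum.
h(1/11, 4/11) = 96/11.

96/11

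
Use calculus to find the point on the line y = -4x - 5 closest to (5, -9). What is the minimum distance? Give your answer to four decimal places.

3.8806

Minimize D(x)^2 = (x - 5)^2 + (-4x + 4)^2.
d/dx[D^2] = 2(x - 5) + 2·(-4)·(-4x + 4) = 0 ⇒ x = 21/17.
Then y = -169/17 and the distance is √(256/17) ≈ 3.8806.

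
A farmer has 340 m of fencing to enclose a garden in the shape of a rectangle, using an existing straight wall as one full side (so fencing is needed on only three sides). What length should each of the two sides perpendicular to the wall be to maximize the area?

85

Let the sides perpendicular to the wall have length x and the parallel side y, so 2x + y = 340 and the area is A = xy = x(340 − 2x).
A'(x) = 340 − 4x = 0 gives x = 85, and A''(x) = −4 < 0 confirms a maximum.
Then y = 340 − 2·85 = 170 and A = 14450.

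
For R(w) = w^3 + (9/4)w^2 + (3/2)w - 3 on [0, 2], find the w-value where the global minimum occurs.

The derivative is 3w^2 + (9/2)w + 3/2, which has no zeros in [0, 2].
Evaluating at the critical points and endpoints: R(0) = -3,  R(2) = 17.
The minimum over the interval is -3, attained at w = 0.

0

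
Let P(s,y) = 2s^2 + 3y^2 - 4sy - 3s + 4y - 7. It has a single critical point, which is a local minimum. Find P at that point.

∂P/∂s = 4s - 4y - 3 = 0 and ∂P/∂y = -4s + 6y + 4 = 0, so (s, y) = (1/4, -1/2).
The Hessian has P_{ss} = 4, P_{yy} = 6, P_{sy} = -4, giving D = 8 > 0 with P_{ss} > 0, so the point is a local minimum.
P(1/4, -1/2) = -67/8.

-67/8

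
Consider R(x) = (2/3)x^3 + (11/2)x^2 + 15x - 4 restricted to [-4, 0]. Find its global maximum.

Differentiating, R'(x) = 2x^2 + 11x + 15; which vanishes at x = -3 and x = -5/2.
Evaluating at the critical points and endpoints: R(-4) = -56/3; R(-3) = -35/2; R(-5/2) = -421/24; R(0) = -4.
Hence the absolute maximum is -4 at x = 0.

-4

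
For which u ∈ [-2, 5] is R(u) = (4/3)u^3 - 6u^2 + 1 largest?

Differentiating, R'(u) = 4u^2 - 12u; which vanishes at u = 0 and u = 3.
Evaluating at the critical points and endpoints: R(-2) = -101/3; R(0) = 1; R(3) = -17; R(5) = 53/3.
So the maximum is R(5) = 53/3.

5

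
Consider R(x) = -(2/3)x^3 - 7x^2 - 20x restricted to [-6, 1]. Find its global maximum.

R'(x) = -2x^2 - 14x - 20, which vanishes at x = -5 and x = -2.
Compare values at every candidate in [-6, 1]: R(-6) = 12, R(-5) = 25/3, R(-2) = 52/3, R(1) = -83/3.
The maximum over the interval is 52/3, attained at x = -2.

52/3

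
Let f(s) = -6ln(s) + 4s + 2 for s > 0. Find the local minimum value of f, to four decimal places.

5.5672

f'(s) = -6/s + 4 = 0 gives s = 3/2.
f''(s) = 6/s², which is positive for s > 0, so this is a local minimum.
f(3/2) = -6·ln(3/2) + 6 + 2 ≈ 5.5672.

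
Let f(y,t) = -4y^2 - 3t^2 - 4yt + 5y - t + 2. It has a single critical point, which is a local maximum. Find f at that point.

163/32

∂f/∂y = -8y - 4t + 5 = 0 and ∂f/∂t = -4y - 6t - 1 = 0, so (y, t) = (17/16, -7/8).
The Hessian has f_{yy} = -8, f_{tt} = -6, f_{yt} = -4, giving D = 32 > 0 with f_{yy} < 0, so the point is a local maximum.
f(17/16, -7/8) = 163/32.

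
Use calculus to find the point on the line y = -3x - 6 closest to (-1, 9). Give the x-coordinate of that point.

-23/5

Minimize D(x)^2 = (x + 1)^2 + (-3x - 15)^2.
d/dx[D^2] = 2(x + 1) + 2·(-3)·(-3x - 15) = 0 ⇒ x = -23/5.
Then y = 39/5 and the distance is √(72/5) ≈ 3.7947.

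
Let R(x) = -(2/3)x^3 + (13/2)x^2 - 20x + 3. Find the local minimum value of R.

R'(x) = -2x^2 + 13x - 20. Setting R'(x) = 0 gives x ∈ {5/2, 4}.
Since R''(x) = -4x + 13, we get R''(5/2) = 3 > 0 ⇒ local minimum; R''(4) = -3 < 0 ⇒ local maximum.
So the local minimum value is R(5/2) = -403/24.

-403/24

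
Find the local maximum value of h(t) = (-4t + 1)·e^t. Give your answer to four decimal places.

h'(t) = (-4)·e^t + (-4t + 1)·1·e^t = (-4t - 3)·e^t. Since e^t > 0, the only critical point is t = -3/4.
h''(-3/4) has the same sign as -4 < 0, so this is a local maximum.
h(-3/4) = (4)·e^(-3/4) ≈ 1.8895.

1.8895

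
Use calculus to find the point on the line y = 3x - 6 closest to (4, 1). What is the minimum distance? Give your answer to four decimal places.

Minimize D(x)^2 = (x - 4)^2 + (3x - 7)^2.
d/dx[D^2] = 2(x - 4) + 2·3·(3x - 7) = 0 ⇒ x = 5/2.
Then y = 3/2 and the distance is √(5/2) ≈ 1.5811.

1.5811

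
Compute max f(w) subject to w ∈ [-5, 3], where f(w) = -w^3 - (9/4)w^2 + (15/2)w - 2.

117/4

Differentiating, f'(w) = -3w^2 - (9/2)w + 15/2; which vanishes at w = -5/2 and w = 1.
Compare values at every candidate in [-5, 3]: f(-5) = 117/4, f(-5/2) = -307/16, f(1) = 9/4, f(3) = -107/4.
So the maximum is f(-5) = 117/4.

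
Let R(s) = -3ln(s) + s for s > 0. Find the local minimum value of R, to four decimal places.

R'(s) = -3/s + 1 = 0 gives s = 3.
R''(s) = 3/s², which is positive for s > 0, so this is a local minimum.
R(3) = -3·ln(3) + 3 ≈ -0.2958.

-0.2958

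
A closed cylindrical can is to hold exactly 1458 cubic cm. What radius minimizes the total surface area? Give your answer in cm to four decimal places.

With radius r and height h, πr²h = 1458 so h = 1458/(πr²), and S(r) = 2πr² + 2πrh = 2πr² + 2·1458/r.
S'(r) = 4πr − 2·1458/r² = 0 ⇒ r³ = 1458/(2π), so r ≈ 6.1451 and h = 2r ≈ 12.2901.
S''(r) = 4π + 4·1458/r³ > 0, so this is the minimum; S ≈ 711.7917.

6.1451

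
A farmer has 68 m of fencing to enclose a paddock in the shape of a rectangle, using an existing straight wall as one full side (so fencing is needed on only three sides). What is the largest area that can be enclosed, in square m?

Let the sides perpendicular to the wall have length x and the parallel side y, so 2x + y = 68 and the area is A = xy = x(68 − 2x).
A'(x) = 68 − 4x = 0 gives x = 17, and A''(x) = −4 < 0 confirms a maximum.
Then y = 68 − 2·17 = 34 and A = 578.

578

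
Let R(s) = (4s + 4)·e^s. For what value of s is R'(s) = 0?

-2

Differentiating with the product rule gives R'(s) = (4s + 8)·e^s. Since e^s > 0, the only critical point is s = -2.
R''(-2) has the same sign as 4 > 0, so this is a local minimum.
R(-2) = (-4)·e^(-2) ≈ -0.5413.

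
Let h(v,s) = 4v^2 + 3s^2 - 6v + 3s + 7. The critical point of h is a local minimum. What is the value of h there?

∂h/∂v = 8v - 6 = 0 and ∂h/∂s = 6s + 3 = 0, so (v, s) = (3/4, -1/2).
The Hessian has h_{vv} = 8, h_{ss} = 6, h_{vs} = 0, giving D = 48 > 0 with h_{vv} > 0, so the point is a local minimum.
h(3/4, -1/2) = 4.

4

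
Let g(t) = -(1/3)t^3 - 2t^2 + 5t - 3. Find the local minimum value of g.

-109/3

g'(t) = -t^2 - 4t + 5 = 0 at t = -5, 1.
g''(t) = -2t - 4. g''(-5) = 6 > 0 ⇒ local minimum; g''(1) = -6 < 0 ⇒ local maximum.
The local minimum is g(-5) = -109/3.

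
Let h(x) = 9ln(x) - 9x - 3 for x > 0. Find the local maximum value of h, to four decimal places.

h'(x) = 9/x − 9 = 0 gives x = 1.
h''(x) = -9/x², which is negative for x > 0, so this is a local maximum.
h(1) = 9·ln(1) - 9 - 3 ≈ -12.0000.

-12.0000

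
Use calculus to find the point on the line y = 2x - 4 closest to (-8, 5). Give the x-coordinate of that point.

2

Minimize D(x)^2 = (x + 8)^2 + (2x - 9)^2.
d/dx[D^2] = 2(x + 8) + 2·2·(2x - 9) = 0 ⇒ x = 2.
Then y = 0 and the distance is √(125) ≈ 11.1803.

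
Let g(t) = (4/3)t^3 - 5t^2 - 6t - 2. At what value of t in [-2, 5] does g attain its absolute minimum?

3

Differentiating, g'(t) = 4t^2 - 10t - 6; which vanishes at t = -1/2 and t = 3.
Candidates: g(-2) = -62/3; g(-1/2) = -5/12; g(3) = -29; g(5) = 29/3.
So the minimum is g(3) = -29.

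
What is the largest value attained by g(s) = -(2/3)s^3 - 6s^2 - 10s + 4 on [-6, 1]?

26/3

The derivative is -2s^2 - 12s - 10, which vanishes at s = -5 and s = -1.
Compare values at every candidate in [-6, 1]: g(-6) = -8, g(-5) = -38/3, g(-1) = 26/3, g(1) = -38/3.
Hence the absolute maximum is 26/3 at s = -1.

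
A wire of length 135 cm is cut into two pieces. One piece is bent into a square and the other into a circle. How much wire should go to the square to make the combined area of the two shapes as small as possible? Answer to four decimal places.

Let x be the length used for the square. Square side x/4; circle radius (135−x)/(2π).
A(x) = (x/4)² + π·((135−x)/(2π))² = x²/16 + (135−x)²/(4π) for 0 ≤ x ≤ 135. A'(x) = x/8 − (135−x)/(2π) = 0 gives x = 4·135/(π+4) ≈ 75.6134.
A'' = 1/8 + 1/(2π) > 0, so this gives the minimum combined area; x ≈ 75.6134 cm to the square.

75.6134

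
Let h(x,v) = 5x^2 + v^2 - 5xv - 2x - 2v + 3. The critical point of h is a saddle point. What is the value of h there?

∂h/∂x = 10x - 5v - 2 = 0 and ∂h/∂v = -5x + 2v - 2 = 0, so (x, v) = (-14/5, -6).
The Hessian has h_{xx} = 10, h_{vv} = 2, h_{xv} = -5, giving D = -5 < 0, so the point is a saddle point.
h(-14/5, -6) = 59/5.

59/5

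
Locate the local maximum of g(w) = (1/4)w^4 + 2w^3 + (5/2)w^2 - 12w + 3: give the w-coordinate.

Critical points: g'(w) = w^3 + 6w^2 + 5w - 12 vanishes at w = -4, -3, 1.
Since g''(w) = 3w^2 + 12w + 5, we get g''(-4) = 5 > 0 ⇒ local minimum; g''(-3) = -4 < 0 ⇒ local maximum; g''(1) = 20 > 0 ⇒ local minimum.
The local maximum is g(-3) = 111/4.

-3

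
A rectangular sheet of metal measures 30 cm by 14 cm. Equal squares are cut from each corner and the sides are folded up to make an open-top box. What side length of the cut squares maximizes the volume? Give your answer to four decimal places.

With cut size x, the volume is V(x) = x(30 − 2x)(14 − 2x) for 0 < x < 7.
V'(x) = 12x^2 − 176x + 420. Setting V'(x) = 0 gives x ≈ 3.0000 (the root in (0, 7)).
V''(x) = 24x − 176 is negative there, so this is the maximum; V ≈ 576.0000.

3.0000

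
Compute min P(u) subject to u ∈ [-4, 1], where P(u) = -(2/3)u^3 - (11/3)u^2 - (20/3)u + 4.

-7

P'(u) = -2u^2 - (22/3)u - 20/3, which vanishes at u = -2 and u = -5/3.
Candidates: P(-4) = 44/3; P(-2) = 8; P(-5/3) = 649/81; P(1) = -7.
Hence the absolute minimum is -7 at u = 1.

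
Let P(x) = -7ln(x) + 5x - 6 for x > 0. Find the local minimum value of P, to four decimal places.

P'(x) = -7/x + 5 = 0 gives x = 7/5.
P''(x) = 7/x², which is positive for x > 0, so this is a local minimum.
P(7/5) = -7·ln(7/5) + 7 - 6 ≈ -1.3553.

-1.3553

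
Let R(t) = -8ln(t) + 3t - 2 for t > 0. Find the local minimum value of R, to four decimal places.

-1.8466

R'(t) = -8/t + 3 = 0 gives t = 8/3.
R''(t) = 8/t², which is positive for t > 0, so this is a local minimum.
R(8/3) = -8·ln(8/3) + 8 - 2 ≈ -1.8466.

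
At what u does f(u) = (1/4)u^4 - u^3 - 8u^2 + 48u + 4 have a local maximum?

f'(u) = u^3 - 3u^2 - 16u + 48 = 0 at u = -4, 3, 4.
Since f''(u) = 3u^2 - 6u - 16, we get f''(-4) = 56 > 0 ⇒ local minimum; f''(3) = -7 < 0 ⇒ local maximum; f''(4) = 8 > 0 ⇒ local minimum.
The local maximum is f(3) = 277/4.

3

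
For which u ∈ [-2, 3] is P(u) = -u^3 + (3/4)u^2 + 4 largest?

The derivative is -3u^2 + (3/2)u, which vanishes at u = 0 and u = 1/2.
Candidates: P(-2) = 15,  P(0) = 4,  P(1/2) = 65/16,  P(3) = -65/4.
So the maximum is P(-2) = 15.

-2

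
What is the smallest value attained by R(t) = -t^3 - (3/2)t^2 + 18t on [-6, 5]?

Differentiating, R'(t) = -3t^2 - 3t + 18; which vanishes at t = -3 and t = 2.
Evaluating at the critical points and endpoints: R(-6) = 54; R(-3) = -81/2; R(2) = 22; R(5) = -145/2.
The minimum over the interval is -145/2, attained at t = 5.

-145/2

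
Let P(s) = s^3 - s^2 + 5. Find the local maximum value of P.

Critical points: P'(s) = 3s^2 - 2s vanishes at s = 0, 2/3.
P''(s) = 6s - 2. P''(0) = -2 < 0 ⇒ local maximum; P''(2/3) = 2 > 0 ⇒ local minimum.
The local maximum is P(0) = 5.

5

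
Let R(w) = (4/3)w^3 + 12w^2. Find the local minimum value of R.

0

R'(w) = 4w^2 + 24w = 0 at w = -6, 0.
R''(w) = 8w + 24. R''(-6) = -24 < 0 ⇒ local maximum; R''(0) = 24 > 0 ⇒ local minimum.
Thus R has its local minimum at w = 0, with value 0.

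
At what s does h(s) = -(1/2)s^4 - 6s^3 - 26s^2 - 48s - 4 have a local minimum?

-3

h'(s) = -2s^3 - 18s^2 - 52s - 48 = 0 at s = -4, -3, -2.
h''(s) = -6s^2 - 36s - 52. h''(-4) = -4 < 0 ⇒ local maximum; h''(-3) = 2 > 0 ⇒ local minimum; h''(-2) = -4 < 0 ⇒ local maximum.
Thus h has its local minimum at s = -3, with value 55/2.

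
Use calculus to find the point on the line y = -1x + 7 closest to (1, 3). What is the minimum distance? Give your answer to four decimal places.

2.1213

Minimize D(x)^2 = (x - 1)^2 + (-x + 4)^2.
d/dx[D^2] = 2(x - 1) + 2·(-1)·(-x + 4) = 0 ⇒ x = 5/2.
Then y = 9/2 and the distance is √(9/2) ≈ 2.1213.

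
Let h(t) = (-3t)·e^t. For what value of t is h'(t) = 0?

-1

By the product rule, h'(t) = (-3t - 3)·e^t. Since e^t > 0, the only critical point is t = -1.
h''(-1) has the same sign as -3 < 0, so this is a local maximum.
h(-1) = (3)·e^(-1) ≈ 1.1036.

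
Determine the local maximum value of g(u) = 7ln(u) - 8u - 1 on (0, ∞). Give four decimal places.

g'(u) = 7/u − 8 = 0 gives u = 7/8.
g''(u) = -7/u², which is negative for u > 0, so this is a local maximum.
g(7/8) = 7·ln(7/8) - 7 - 1 ≈ -8.9347.

-8.9347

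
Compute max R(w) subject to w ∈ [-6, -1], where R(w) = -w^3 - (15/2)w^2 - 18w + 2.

56

The derivative is -3w^2 - 15w - 18, which vanishes at w = -3 and w = -2.
Evaluating at the critical points and endpoints: R(-6) = 56; R(-3) = 31/2; R(-2) = 16; R(-1) = 27/2.
Hence the absolute maximum is 56 at w = -6.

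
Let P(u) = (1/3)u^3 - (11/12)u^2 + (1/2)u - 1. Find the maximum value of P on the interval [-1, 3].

Differentiating, P'(u) = u^2 - (11/6)u + 1/2; which vanishes at u = 1/3 and u = 3/2.
Candidates: P(-1) = -11/4; P(1/3) = -299/324; P(3/2) = -19/16; P(3) = 5/4.
Hence the absolute maximum is 5/4 at u = 3.

5/4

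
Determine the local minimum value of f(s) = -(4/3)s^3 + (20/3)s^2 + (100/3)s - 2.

f'(s) = -4s^2 + (40/3)s + 100/3. Setting f'(s) = 0 gives s ∈ {-5/3, 5}.
Since f''(s) = -8s + 40/3, we get f''(-5/3) = 80/3 > 0 ⇒ local minimum; f''(5) = -80/3 < 0 ⇒ local maximum.
So the local minimum value is f(-5/3) = -2662/81.

-2662/81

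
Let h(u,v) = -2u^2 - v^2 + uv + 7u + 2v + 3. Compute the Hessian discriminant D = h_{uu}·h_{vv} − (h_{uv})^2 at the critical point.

7

∂h/∂u = -4u + v + 7 = 0 and ∂h/∂v = u - 2v + 2 = 0, so (u, v) = (16/7, 15/7).
The Hessian has h_{uu} = -4, h_{vv} = -2, h_{uv} = 1, giving D = 7 > 0 with h_{uu} < 0, so the point is a local maximum.
D = (-4)·(-2) − (1)^2 = 7.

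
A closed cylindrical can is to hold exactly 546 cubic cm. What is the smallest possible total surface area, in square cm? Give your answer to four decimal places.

With radius r and height h, πr²h = 546 so h = 546/(πr²), and S(r) = 2πr² + 2πrh = 2πr² + 2·546/r.
S'(r) = 4πr − 2·546/r² = 0 ⇒ r³ = 546/(2π), so r ≈ 4.4293 and h = 2r ≈ 8.8587.
S''(r) = 4π + 4·546/r³ > 0, so this is the minimum; S ≈ 369.8080.

369.8080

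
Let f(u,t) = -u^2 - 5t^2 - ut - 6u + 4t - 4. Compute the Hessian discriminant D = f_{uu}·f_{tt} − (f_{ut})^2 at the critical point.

19

∂f/∂u = -2u - t - 6 = 0 and ∂f/∂t = -u - 10t + 4 = 0, so (u, t) = (-64/19, 14/19).
The Hessian has f_{uu} = -2, f_{tt} = -10, f_{ut} = -1, giving D = 19 > 0 with f_{uu} < 0, so the point is a local maximum.
D = (-2)·(-10) − (-1)^2 = 19.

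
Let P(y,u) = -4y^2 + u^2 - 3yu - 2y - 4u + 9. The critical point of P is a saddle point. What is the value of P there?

189/25

∂P/∂y = -8y - 3u - 2 = 0 and ∂P/∂u = -3y + 2u - 4 = 0, so (y, u) = (-16/25, 26/25).
The Hessian has P_{yy} = -8, P_{uu} = 2, P_{yu} = -3, giving D = -25 < 0, so the point is a saddle point.
P(-16/25, 26/25) = 189/25.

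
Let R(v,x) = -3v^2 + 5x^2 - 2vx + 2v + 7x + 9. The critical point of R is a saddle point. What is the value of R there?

477/64

∂R/∂v = -6v - 2x + 2 = 0 and ∂R/∂x = -2v + 10x + 7 = 0, so (v, x) = (17/32, -19/32).
The Hessian has R_{vv} = -6, R_{xx} = 10, R_{vx} = -2, giving D = -64 < 0, so the point is a saddle point.
R(17/32, -19/32) = 477/64.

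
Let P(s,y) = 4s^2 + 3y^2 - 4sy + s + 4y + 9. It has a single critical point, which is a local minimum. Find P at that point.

205/32

∂P/∂s = 8s - 4y + 1 = 0 and ∂P/∂y = -4s + 6y + 4 = 0, so (s, y) = (-11/16, -9/8).
The Hessian has P_{ss} = 8, P_{yy} = 6, P_{sy} = -4, giving D = 32 > 0 with P_{ss} > 0, so the point is a local minimum.
P(-11/16, -9/8) = 205/32.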